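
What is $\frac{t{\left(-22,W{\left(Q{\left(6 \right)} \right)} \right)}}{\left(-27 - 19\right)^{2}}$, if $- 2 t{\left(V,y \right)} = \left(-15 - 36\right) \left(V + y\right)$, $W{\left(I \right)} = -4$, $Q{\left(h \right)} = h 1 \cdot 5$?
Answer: $- \frac{663}{2116} \approx -0.31333$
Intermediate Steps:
$Q{\left(h \right)} = 5 h$ ($Q{\left(h \right)} = h 5 = 5 h$)
$t{\left(V,y \right)} = \frac{51 V}{2} + \frac{51 y}{2}$ ($t{\left(V,y \right)} = - \frac{\left(-15 - 36\right) \left(V + y\right)}{2} = - \frac{\left(-51\right) \left(V + y\right)}{2} = - \frac{- 51 V - 51 y}{2} = \frac{51 V}{2} + \frac{51 y}{2}$)
$\frac{t{\left(-22,W{\left(Q{\left(6 \right)} \right)} \right)}}{\left(-27 - 19\right)^{2}} = \frac{\frac{51}{2} \left(-22\right) + \frac{51}{2} \left(-4\right)}{\left(-27 - 19\right)^{2}} = \frac{-561 - 102}{\left(-46\right)^{2}} = - \frac{663}{2116}$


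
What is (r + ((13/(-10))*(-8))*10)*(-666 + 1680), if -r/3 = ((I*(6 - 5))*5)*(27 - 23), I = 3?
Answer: -77064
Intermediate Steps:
r = -180 (r = -3*(3*(6 - 5))*5*(27 - 23) = -3*(3*1)*5*4 = -3*3*5*4 = -45*4 = -3*60 = -180)
(r + ((13/(-10))*(-8))*10)*(-666 + 1680) = (-180 + ((13/(-10))*(-8))*10)*(-666 + 1680) = (-180 + ((13*(-⅒))*(-8))*10)*1014 = (-180 - 13/10*(-8)*10)*1014 = (-180 + (52/5)*10)*1014 = (-180 + 104)*1014 = -76*1014 = -77064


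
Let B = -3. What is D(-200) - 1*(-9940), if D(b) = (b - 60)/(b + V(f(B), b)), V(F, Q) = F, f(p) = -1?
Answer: 1998200/201 ≈ 9941.3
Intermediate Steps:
D(b) = (-60 + b)/(-1 + b) (D(b) = (b - 60)/(b - 1) = (-60 + b)/(-1 + b))
D(-200) - 1*(-9940) = (-60 - 200)/(-1 - 200) - 1*(-9940) = -260/(-201) + 9940 = -1/201*(-260) + 9940 = 260/201 + 9940 = 1998200/201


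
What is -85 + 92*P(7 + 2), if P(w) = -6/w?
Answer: -439/3 ≈ -146.33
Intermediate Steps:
-85 + 92*P(7 + 2) = -85 + 92*(-6/(7 + 2)) = -85 + 92*(-6/9) = -85 + 92*(-6*⅑) = -85 + 92*(-⅔) = -85 - 184/3 = -439/3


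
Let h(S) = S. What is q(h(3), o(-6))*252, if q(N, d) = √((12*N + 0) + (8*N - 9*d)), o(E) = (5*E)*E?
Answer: 504*I*√390 ≈ 9953.2*I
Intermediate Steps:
o(E) = 5*E²
q(N, d) = √(-9*d + 20*N) (q(N, d) = √(12*N + (-9*d + 8*N)) = √(-9*d + 20*N))
q(h(3), o(-6))*252 = √(-45*(-6)² + 20*3)*252 = √(-45*36 + 60)*252 = √(-9*180 + 60)*252 = √(-1620 + 60)*252 = √(-1560)*252 = (2*I*√390)*252 = 504*I*√390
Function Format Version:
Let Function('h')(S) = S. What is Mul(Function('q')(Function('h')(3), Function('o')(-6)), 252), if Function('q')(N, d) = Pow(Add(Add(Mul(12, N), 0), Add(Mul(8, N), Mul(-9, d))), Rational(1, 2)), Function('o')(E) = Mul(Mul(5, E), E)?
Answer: Mul(504, I, Pow(390, Rational(1, 2))) ≈ Mul(9953.2, I)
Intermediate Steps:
Function('o')(E) = Mul(5, Pow(E, 2))
Function('q')(N, d) = Pow(Add(Mul(-9, d), Mul(20, N)), Rational(1, 2)) (Function('q')(N, d) = Pow(Add(Mul(12, N), Add(Mul(-9, d), Mul(8, N))), Rational(1, 2)) = Pow(Add(Mul(-9, d), Mul(20, N)), Rational(1, 2)))
Mul(Function('q')(Function('h')(3), Function('o')(-6)), 252) = Mul(Pow(Add(Mul(-9, Mul(5, Pow(-6, 2))), Mul(20, 3)), Rational(1, 2)), 252) = Mul(Pow(Add(Mul(-9, Mul(5, 36)), 60), Rational(1, 2)), 252) = Mul(Pow(Add(Mul(-9, 180), 60), Rational(1, 2)), 252) = Mul(Pow(Add(-1620, 60), Rational(1, 2)), 252) = Mul(Pow(-1560, Rational(1, 2)), 252) = Mul(Mul(2, I, Pow(390, Rational(1, 2))), 252) = Mul(504, I, Pow(390, Rational(1, 2)))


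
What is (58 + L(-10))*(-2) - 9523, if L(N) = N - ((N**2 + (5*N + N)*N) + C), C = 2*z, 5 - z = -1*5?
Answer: -8179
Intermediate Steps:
z = 10 (z = 5 - (-1)*5 = 5 - 1*(-5) = 5 + 5 = 10)
C = 20 (C = 2*10 = 20)
L(N) = -20 + N - 7*N**2 (L(N) = N - ((N**2 + (5*N + N)*N) + 20) = N - ((N**2 + (6*N)*N) + 20) = N - ((N**2 + 6*N**2) + 20) = N - (7*N**2 + 20) = N - (20 + 7*N**2) = N + (-20 - 7*N**2) = -20 + N - 7*N**2)
(58 + L(-10))*(-2) - 9523 = (58 + (-20 - 10 - 7*(-10)**2))*(-2) - 9523 = (58 + (-20 - 10 - 7*100))*(-2) - 9523 = (58 + (-20 - 10 - 700))*(-2) - 9523 = (58 - 730)*(-2) - 9523 = -672*(-2) - 9523 = 1344 - 9523 = -8179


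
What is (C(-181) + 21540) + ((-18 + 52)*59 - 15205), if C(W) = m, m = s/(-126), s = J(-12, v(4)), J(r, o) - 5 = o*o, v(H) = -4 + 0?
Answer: 50045/6 ≈ 8340.8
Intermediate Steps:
v(H) = -4
J(r, o) = 5 + o² (J(r, o) = 5 + o*o = 5 + o²)
s = 21 (s = 5 + (-4)² = 5 + 16 = 21)
m = -⅙ (m = 21/(-126) = 21*(-1/126) = -⅙ ≈ -0.16667)
C(W) = -⅙
(C(-181) + 21540) + ((-18 + 52)*59 - 15205) = (-⅙ + 21540) + ((-18 + 52)*59 - 15205) = 129239/6 + (34*59 - 15205) = 129239/6 + (2006 - 15205) = 129239/6 - 13199 = 50045/6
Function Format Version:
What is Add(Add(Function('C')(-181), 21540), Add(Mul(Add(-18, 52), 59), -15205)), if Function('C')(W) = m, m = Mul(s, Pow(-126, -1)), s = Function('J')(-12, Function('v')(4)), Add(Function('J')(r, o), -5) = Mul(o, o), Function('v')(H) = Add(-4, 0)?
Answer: Rational(50045, 6) ≈ 8340.8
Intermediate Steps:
Function('v')(H) = -4
Function('J')(r, o) = Add(5, Pow(o, 2)) (Function('J')(r, o) = Add(5, Mul(o, o)) = Add(5, Pow(o, 2)))
s = 21 (s = Add(5, Pow(-4, 2)) = Add(5, 16) = 21)
m = Rational(-1, 6) (m = Mul(21, Pow(-126, -1)) = Mul(21, Rational(-1, 126)) = Rational(-1, 6) ≈ -0.16667)
Function('C')(W) = Rational(-1, 6)
Add(Add(Function('C')(-181), 21540), Add(Mul(Add(-18, 52), 59), -15205)) = Add(Add(Rational(-1, 6), 21540), Add(Mul(Add(-18, 52), 59), -15205)) = Add(Rational(129239, 6), Add(Mul(34, 59), -15205)) = Add(Rational(129239, 6), Add(2006, -15205)) = Add(Rational(129239, 6), -13199) = Rational(50045, 6)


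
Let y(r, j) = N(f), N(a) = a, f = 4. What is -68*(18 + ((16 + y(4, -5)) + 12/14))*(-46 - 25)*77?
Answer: 14445376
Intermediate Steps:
y(r, j) = 4
-68*(18 + ((16 + y(4, -5)) + 12/14))*(-46 - 25)*77 = -68*(18 + ((16 + 4) + 12/14))*(-46 - 25)*77 = -68*(18 + (20 + 12*(1/14)))*(-71)*77 = -68*(18 + (20 + 6/7))*(-71)*77 = -68*(18 + 146/7)*(-71)*77 = -18496*(-71)/7*77 = -68*(-19312/7)*77 = (1313216/7)*77 = 14445376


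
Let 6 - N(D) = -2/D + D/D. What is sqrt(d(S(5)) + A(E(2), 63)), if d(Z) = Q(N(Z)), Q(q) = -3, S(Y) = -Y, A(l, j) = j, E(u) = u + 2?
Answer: 2*sqrt(15) ≈ 7.7460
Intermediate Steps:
E(u) = 2 + u
N(D) = 5 + 2/D (N(D) = 6 - (-2/D + D/D) = 6 - (-2/D + 1) = 6 - (1 - 2/D) = 6 + (-1 + 2/D) = 5 + 2/D)
d(Z) = -3
sqrt(d(S(5)) + A(E(2), 63)) = sqrt(-3 + 63) = sqrt(60) = 2*sqrt(15)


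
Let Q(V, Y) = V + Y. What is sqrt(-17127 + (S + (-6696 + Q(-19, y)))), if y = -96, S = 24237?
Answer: sqrt(299) ≈ 17.292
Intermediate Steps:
sqrt(-17127 + (S + (-6696 + Q(-19, y)))) = sqrt(-17127 + (24237 + (-6696 + (-19 - 96)))) = sqrt(-17127 + (24237 + (-6696 - 115))) = sqrt(-17127 + (24237 - 6811)) = sqrt(-17127 + 17426) = sqrt(299)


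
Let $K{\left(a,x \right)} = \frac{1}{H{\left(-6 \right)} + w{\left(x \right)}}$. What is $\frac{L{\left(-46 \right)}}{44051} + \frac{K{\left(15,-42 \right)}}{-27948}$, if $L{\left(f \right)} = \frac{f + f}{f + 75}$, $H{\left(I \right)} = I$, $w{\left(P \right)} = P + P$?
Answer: $- \frac{230131961}{3213268478280} \approx -7.1619 \cdot 10^{-5}$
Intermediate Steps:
$w{\left(P \right)} = 2 P$
$L{\left(f \right)} = \frac{2 f}{75 + f}$
$K{\left(a,x \right)} = \frac{1}{-6 + 2 x}$
$\frac{L{\left(-46 \right)}}{44051} + \frac{K{\left(15,-42 \right)}}{-27948} = \frac{2 \left(-46\right) \frac{1}{75 - 46}}{44051} + \frac{\frac{1}{2} \frac{1}{-3 - 42}}{-27948} = 2 \left(-46\right) \frac{1}{29} \cdot \frac{1}{44051} + \frac{1}{2 \left(-45\right)} \left(- \frac{1}{27948}\right) = 2 \left(-46\right) \frac{1}{29} \cdot \frac{1}{44051} + \frac{1}{2} \left(- \frac{1}{45}\right) \left(- \frac{1}{27948}\right) = \left(- \frac{92}{29}\right) \frac{1}{44051} - - \frac{1}{2515320} = - \frac{92}{1277479} + \frac{1}{2515320} = - \frac{230131961}{3213268478280}$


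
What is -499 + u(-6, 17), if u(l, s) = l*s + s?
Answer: -584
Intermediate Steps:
u(l, s) = s + l*s
-499 + u(-6, 17) = -499 + 17*(1 - 6) = -499 + 17*(-5) = -499 - 85 = -584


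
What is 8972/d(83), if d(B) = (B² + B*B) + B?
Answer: 8972/13861 ≈ 0.64728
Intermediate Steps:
d(B) = B + 2*B² (d(B) = (B² + B²) + B = 2*B² + B = B + 2*B²)
8972/d(83) = 8972/((83*(1 + 2*83))) = 8972/((83*(1 + 166))) = 8972/((83*167)) = 8972/13861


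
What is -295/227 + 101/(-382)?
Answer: -135617/86714 ≈ -1.5640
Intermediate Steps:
-295/227 + 101/(-382) = -295*1/227 + 101*(-1/382) = -295/227 - 101/382 = -135617/86714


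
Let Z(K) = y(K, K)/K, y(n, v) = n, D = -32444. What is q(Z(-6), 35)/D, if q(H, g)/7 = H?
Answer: -7/32444 ≈ -0.00021576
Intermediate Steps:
Z(K) = 1 (Z(K) = K/K = 1)
q(H, g) = 7*H
q(Z(-6), 35)/D = (7*1)/(-32444) = 7*(-1/32444) = -7/32444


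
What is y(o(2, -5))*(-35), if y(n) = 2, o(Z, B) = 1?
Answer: -70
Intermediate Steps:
y(o(2, -5))*(-35) = 2*(-35) = -70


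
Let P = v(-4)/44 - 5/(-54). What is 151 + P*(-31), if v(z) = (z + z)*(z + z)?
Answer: 61205/594 ≈ 103.04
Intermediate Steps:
v(z) = 4*z² (v(z) = (2*z)*(2*z) = 4*z²)
P = 919/594 (P = (4*(-4)²)/44 - 5/(-54) = (4*16)*(1/44) - 5*(-1/54) = 64*(1/44) + 5/54 = 16/11 + 5/54 = 919/594 ≈ 1.5471)
151 + P*(-31) = 151 + (919/594)*(-31) = 151 - 28489/594 = 61205/594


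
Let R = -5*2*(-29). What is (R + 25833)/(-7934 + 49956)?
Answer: 26123/42022 ≈ 0.62165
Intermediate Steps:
R = 290 (R = -10*(-29) = 290)
(R + 25833)/(-7934 + 49956) = (290 + 25833)/(-7934 + 49956) = 26123/42022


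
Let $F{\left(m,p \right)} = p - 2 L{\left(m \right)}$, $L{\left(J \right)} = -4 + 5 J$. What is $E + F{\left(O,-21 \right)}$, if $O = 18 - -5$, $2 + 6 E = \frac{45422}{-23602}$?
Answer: $- \frac{17252171}{70806} \approx -243.65$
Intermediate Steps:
$E = - \frac{46313}{70806}$ ($E = - \frac{1}{3} + \frac{45422 \frac{1}{-23602}}{6} = - \frac{1}{3} + \frac{45422 \left(- \frac{1}{23602}\right)}{6} = - \frac{1}{3} + \frac{1}{6} \left(- \frac{22711}{11801}\right) = - \frac{1}{3} - \frac{22711}{70806} = - \frac{46313}{70806} \approx -0.65408$)
$O = 23$ ($O = 18 + 5 = 23$)
$F{\left(m,p \right)} = 8 + p - 10 m$ ($F{\left(m,p \right)} = p - 2 \left(-4 + 5 m\right) = p - \left(-8 + 10 m\right) = 8 + p - 10 m$)
$E + F{\left(O,-21 \right)} = - \frac{46313}{70806} - 243 = - \frac{17252171}{70806}$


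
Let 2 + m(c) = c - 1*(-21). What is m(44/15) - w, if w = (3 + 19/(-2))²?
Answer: -1219/60 ≈ -20.317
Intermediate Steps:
m(c) = 19 + c (m(c) = -2 + (c - 1*(-21)) = -2 + (c + 21) = -2 + (21 + c) = 19 + c)
w = 169/4 (w = (3 + 19*(-½))² = (3 - 19/2)² = (-13/2)² = 169/4 ≈ 42.250)
m(44/15) - w = (19 + 44/15) - 1*169/4 = (19 + 44*(1/15)) - 169/4 = (19 + 44/15) - 169/4 = 329/15 - 169/4 = -1219/60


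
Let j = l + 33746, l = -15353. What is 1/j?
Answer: 1/18393 ≈ 5.4369e-5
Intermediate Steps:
j = 18393 (j = -15353 + 33746 = 18393)
1/j = 1/18393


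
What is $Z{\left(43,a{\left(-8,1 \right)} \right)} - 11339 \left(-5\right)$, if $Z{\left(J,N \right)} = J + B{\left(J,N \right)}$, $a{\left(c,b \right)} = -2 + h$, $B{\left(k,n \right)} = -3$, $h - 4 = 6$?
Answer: $56735$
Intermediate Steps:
$h = 10$ ($h = 4 + 6 = 10$)
$a{\left(c,b \right)} = 8$ ($a{\left(c,b \right)} = -2 + 10 = 8$)
$Z{\left(J,N \right)} = -3 + J$ ($Z{\left(J,N \right)} = J - 3 = -3 + J$)
$Z{\left(43,a{\left(-8,1 \right)} \right)} - 11339 \left(-5\right) = \left(-3 + 43\right) - 11339 \left(-5\right) = 40 - -56695 = 40 + 56695 = 56735$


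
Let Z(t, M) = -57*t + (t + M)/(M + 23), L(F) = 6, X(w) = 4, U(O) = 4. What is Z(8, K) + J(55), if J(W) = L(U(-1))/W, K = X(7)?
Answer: -225446/495 ≈ -455.45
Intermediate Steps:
K = 4
J(W) = 6/W
Z(t, M) = -57*t + (M + t)/(23 + M)
Z(8, K) + J(55) = (4 - 1310*8 - 57*4*8)/(23 + 4) + 6/55 = (4 - 10480 - 1824)/27 + 6*(1/55) = (1/27)*(-12300) + 6/55 = -4100/9 + 6/55 = -225446/495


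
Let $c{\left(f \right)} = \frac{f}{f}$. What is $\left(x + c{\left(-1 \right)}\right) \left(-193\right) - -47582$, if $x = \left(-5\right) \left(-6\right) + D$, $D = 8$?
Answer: $40055$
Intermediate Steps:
$c{\left(f \right)} = 1$
$x = 38$ ($x = \left(-5\right) \left(-6\right) + 8 = 30 + 8 = 38$)
$\left(x + c{\left(-1 \right)}\right) \left(-193\right) - -47582 = \left(38 + 1\right) \left(-193\right) - -47582 = 39 \left(-193\right) + 47582 = -7527 + 47582 = 40055$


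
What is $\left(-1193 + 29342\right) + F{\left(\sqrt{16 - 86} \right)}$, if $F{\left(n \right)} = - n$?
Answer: $28149 - i \sqrt{70} \approx 28149.0 - 8.3666 i$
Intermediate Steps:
$\left(-1193 + 29342\right) + F{\left(\sqrt{16 - 86} \right)} = \left(-1193 + 29342\right) - \sqrt{16 - 86} = 28149 - \sqrt{-70} = 28149 - i \sqrt{70}$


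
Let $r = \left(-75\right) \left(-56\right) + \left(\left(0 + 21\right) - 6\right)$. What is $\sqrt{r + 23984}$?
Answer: $\sqrt{28199} \approx 167.93$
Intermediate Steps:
$r = 4215$ ($r = 4200 + \left(21 - 6\right) = 4200 + 15 = 4215$)
$\sqrt{r + 23984} = \sqrt{4215 + 23984} = \sqrt{28199}$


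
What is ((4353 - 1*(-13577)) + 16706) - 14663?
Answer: 19973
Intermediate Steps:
((4353 - 1*(-13577)) + 16706) - 14663 = ((4353 + 13577) + 16706) - 14663 = (17930 + 16706) - 14663 = 34636 - 14663 = 19973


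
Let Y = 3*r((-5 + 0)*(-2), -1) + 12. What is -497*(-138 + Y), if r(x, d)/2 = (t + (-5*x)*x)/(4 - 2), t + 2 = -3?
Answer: 815577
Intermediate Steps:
t = -5 (t = -2 - 3 = -5)
r(x, d) = -5 - 5*x² (r(x, d) = 2*((-5 + (-5*x)*x)/(4 - 2)) = 2*((-5 - 5*x²)/2) = 2*((-5 - 5*x²)*(½)) = 2*(-5/2 - 5*x²/2) = -5 - 5*x²)
Y = -1503 (Y = 3*(-5 - 5*4*(-5 + 0)²) + 12 = 3*(-5 - 5*(-5*(-2))²) + 12 = 3*(-5 - 5*10²) + 12 = 3*(-5 - 5*100) + 12 = 3*(-5 - 500) + 12 = 3*(-505) + 12 = -1515 + 12 = -1503)
-497*(-138 + Y) = -497*(-138 - 1503) = -497*(-1641) = 815577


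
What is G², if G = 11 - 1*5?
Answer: 36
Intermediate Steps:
G = 6 (G = 11 - 5 = 6)
G² = 6² = 36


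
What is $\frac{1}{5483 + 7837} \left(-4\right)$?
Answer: $- \frac{1}{3330} \approx -0.0003003$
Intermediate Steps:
$\frac{1}{5483 + 7837} \left(-4\right) = \frac{1}{13320} \left(-4\right) = - \frac{1}{3330}$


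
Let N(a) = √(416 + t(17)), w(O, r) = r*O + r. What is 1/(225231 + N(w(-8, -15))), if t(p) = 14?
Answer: 225231/50729002931 - √430/50729002931 ≈ 4.4395e-6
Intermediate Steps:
w(O, r) = r + O*r (w(O, r) = O*r + r = r + O*r)
N(a) = √430 (N(a) = √(416 + 14) = √430)
1/(225231 + N(w(-8, -15))) = 1/(225231 + √430)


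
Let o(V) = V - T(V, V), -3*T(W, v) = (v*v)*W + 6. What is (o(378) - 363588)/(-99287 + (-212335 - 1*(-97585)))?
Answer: -17640176/214037 ≈ -82.417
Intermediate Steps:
T(W, v) = -2 - W*v²/3 (T(W, v) = -((v*v)*W + 6)/3 = -(v²*W + 6)/3 = -(W*v² + 6)/3 = -(6 + W*v²)/3 = -2 - W*v²/3)
o(V) = 2 + V + V³/3 (o(V) = V - (-2 - V*V²/3) = V - (-2 - V³/3) = V + (2 + V³/3) = 2 + V + V³/3)
(o(378) - 363588)/(-99287 + (-212335 - 1*(-97585))) = ((2 + 378 + (⅓)*378³) - 363588)/(-99287 + (-212335 - 1*(-97585))) = ((2 + 378 + (⅓)*54010152) - 363588)/(-99287 + (-212335 + 97585)) = ((2 + 378 + 18003384) - 363588)/(-99287 - 114750) = (18003764 - 363588)/(-214037) = 17640176*(-1/214037) = -17640176/214037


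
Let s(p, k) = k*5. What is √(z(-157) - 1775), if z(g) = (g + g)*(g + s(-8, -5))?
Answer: √55373 ≈ 235.31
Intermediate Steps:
s(p, k) = 5*k
z(g) = 2*g*(-25 + g) (z(g) = (g + g)*(g + 5*(-5)) = (2*g)*(g - 25) = (2*g)*(-25 + g) = 2*g*(-25 + g))
√(z(-157) - 1775) = √(2*(-157)*(-25 - 157) - 1775) = √(2*(-157)*(-182) - 1775) = √(57148 - 1775) = √55373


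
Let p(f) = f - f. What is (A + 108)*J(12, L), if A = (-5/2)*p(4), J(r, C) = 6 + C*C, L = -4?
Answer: 2376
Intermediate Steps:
p(f) = 0
J(r, C) = 6 + C**2
A = 0 (A = -5/2*0 = 0)
(A + 108)*J(12, L) = (0 + 108)*(6 + (-4)**2) = 108*(6 + 16) = 108*22 = 2376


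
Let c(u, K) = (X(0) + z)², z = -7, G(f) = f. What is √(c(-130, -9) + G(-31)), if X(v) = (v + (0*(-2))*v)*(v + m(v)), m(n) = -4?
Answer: 3*√2 ≈ 4.2426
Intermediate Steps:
X(v) = v*(-4 + v) (X(v) = (v + (0*(-2))*v)*(v - 4) = (v + 0*v)*(-4 + v) = (v + 0)*(-4 + v) = v*(-4 + v))
c(u, K) = 49 (c(u, K) = (0*(-4 + 0) - 7)² = (0*(-4) - 7)² = (0 - 7)² = (-7)² = 49)
√(c(-130, -9) + G(-31)) = √(49 - 31) = √18 = 3*√2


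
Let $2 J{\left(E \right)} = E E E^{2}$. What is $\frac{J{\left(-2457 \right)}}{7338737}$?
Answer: $\frac{5206220835543}{2096782} \approx 2.483 \cdot 10^{6}$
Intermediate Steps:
$J{\left(E \right)} = \frac{E^{4}}{2}$ ($J{\left(E \right)} = \frac{E E E^{2}}{2} = \frac{E^{2} E^{2}}{2} = \frac{E^{4}}{2}$)
$\frac{J{\left(-2457 \right)}}{7338737} = \frac{\frac{1}{2} \left(-2457\right)^{4}}{7338737} = \frac{1}{2} \cdot 36443545848801 \cdot \frac{1}{7338737} = \frac{36443545848801}{2} \cdot \frac{1}{7338737} = \frac{5206220835543}{2096782}$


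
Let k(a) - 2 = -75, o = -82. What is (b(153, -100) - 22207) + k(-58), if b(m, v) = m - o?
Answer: -22045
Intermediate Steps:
k(a) = -73 (k(a) = 2 - 75 = -73)
b(m, v) = 82 + m (b(m, v) = m - 1*(-82) = m + 82 = 82 + m)
(b(153, -100) - 22207) + k(-58) = ((82 + 153) - 22207) - 73 = (235 - 22207) - 73 = -21972 - 73 = -22045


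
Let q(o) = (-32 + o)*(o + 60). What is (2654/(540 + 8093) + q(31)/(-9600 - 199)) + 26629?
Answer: 2252700842592/84594767 ≈ 26629.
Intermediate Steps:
q(o) = (-32 + o)*(60 + o)
(2654/(540 + 8093) + q(31)/(-9600 - 199)) + 26629 = (2654/(540 + 8093) + (-1920 + 31² + 28*31)/(-9600 - 199)) + 26629 = (2654/8633 + (-1920 + 961 + 868)/(-9799)) + 26629 = (2654*(1/8633) - 91*(-1/9799)) + 26629 = (2654/8633 + 91/9799) + 26629 = 26792149/84594767 + 26629 = 2252700842592/84594767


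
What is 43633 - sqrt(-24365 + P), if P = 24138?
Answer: 43633 - I*sqrt(227) ≈ 43633.0 - 15.067*I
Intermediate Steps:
43633 - sqrt(-24365 + P) = 43633 - sqrt(-24365 + 24138) = 43633 - sqrt(-227) = 43633 - I*sqrt(227)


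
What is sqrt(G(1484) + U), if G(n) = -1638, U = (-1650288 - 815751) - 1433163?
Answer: 2*I*sqrt(975210) ≈ 1975.1*I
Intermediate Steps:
U = -3899202 (U = -2466039 - 1433163 = -3899202)
sqrt(G(1484) + U) = sqrt(-1638 - 3899202) = sqrt(-3900840) = 2*I*sqrt(975210)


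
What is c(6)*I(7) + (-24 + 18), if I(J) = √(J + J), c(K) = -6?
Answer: -6 - 6*√14 ≈ -28.450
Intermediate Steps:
I(J) = √2*√J (I(J) = √(2*J) = √2*√J)
c(6)*I(7) + (-24 + 18) = -6*√2*√7 + (-24 + 18) = -6*√14 - 6 = -6 - 6*√14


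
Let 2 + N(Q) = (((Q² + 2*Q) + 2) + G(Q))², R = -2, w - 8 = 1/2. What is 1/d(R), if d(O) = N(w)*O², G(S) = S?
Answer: 4/159169 ≈ 2.5131e-5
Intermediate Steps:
w = 17/2 (w = 8 + 1/2 = 8 + ½ = 17/2 ≈ 8.5000)
N(Q) = -2 + (2 + Q² + 3*Q)² (N(Q) = -2 + (((Q² + 2*Q) + 2) + Q)² = -2 + ((2 + Q² + 2*Q) + Q)² = -2 + (2 + Q² + 3*Q)²)
d(O) = 159169*O²/16 (d(O) = (-2 + (2 + (17/2)² + 3*(17/2))²)*O² = (-2 + (2 + 289/4 + 51/2)²)*O² = (-2 + (399/4)²)*O² = (-2 + 159201/16)*O² = 159169*O²/16)
1/d(R) = 1/((159169/16)*(-2)²) = 1/((159169/16)*4) = 1/(159169/4) = 4/159169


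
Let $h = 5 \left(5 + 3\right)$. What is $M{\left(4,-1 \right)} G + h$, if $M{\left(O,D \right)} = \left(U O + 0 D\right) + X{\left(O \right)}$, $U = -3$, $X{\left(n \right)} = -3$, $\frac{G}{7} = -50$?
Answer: $5290$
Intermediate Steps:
$G = -350$ ($G = 7 \left(-50\right) = -350$)
$h = 40$ ($h = 5 \cdot 8 = 40$)
$M{\left(O,D \right)} = -3 - 3 O$ ($M{\left(O,D \right)} = \left(- 3 O + 0 D\right) - 3 = \left(- 3 O + 0\right) - 3 = - 3 O - 3 = -3 - 3 O$)
$M{\left(4,-1 \right)} G + h = \left(-3 - 12\right) \left(-350\right) + 40 = \left(-15\right) \left(-350\right) + 40 = 5250 + 40 = 5290$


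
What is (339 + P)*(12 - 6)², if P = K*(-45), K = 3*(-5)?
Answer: 36504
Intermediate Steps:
K = -15
P = 675 (P = -15*(-45) = 675)
(339 + P)*(12 - 6)² = (339 + 675)*(12 - 6)² = 1014*6² = 1014*36 = 36504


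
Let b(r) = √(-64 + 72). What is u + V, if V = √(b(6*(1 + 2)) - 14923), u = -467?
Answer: -467 + I*√(14923 - 2*√2) ≈ -467.0 + 122.15*I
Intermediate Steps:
b(r) = 2*√2 (b(r) = √8 = 2*√2)
V = √(-14923 + 2*√2) (V = √(2*√2 - 14923) = √(-14923 + 2*√2) ≈ 122.15*I)
u + V = -467 + √(-14923 + 2*√2)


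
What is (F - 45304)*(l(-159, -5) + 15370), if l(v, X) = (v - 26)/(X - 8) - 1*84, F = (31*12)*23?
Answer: -7309287444/13 ≈ -5.6225e+8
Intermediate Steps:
F = 8556 (F = 372*23 = 8556)
l(v, X) = -84 + (-26 + v)/(-8 + X) (l(v, X) = (-26 + v)/(-8 + X) - 84 = -84 + (-26 + v)/(-8 + X))
(F - 45304)*(l(-159, -5) + 15370) = (8556 - 45304)*((646 - 159 - 84*(-5))/(-8 - 5) + 15370) = -36748*((646 - 159 + 420)/(-13) + 15370) = -36748*(-1/13*907 + 15370) = -36748*(-907/13 + 15370) = -36748*198903/13 = -7309287444/13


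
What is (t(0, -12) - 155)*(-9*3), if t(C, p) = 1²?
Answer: 4158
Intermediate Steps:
t(C, p) = 1
(t(0, -12) - 155)*(-9*3) = (1 - 155)*(-9*3) = -154*(-27) = 4158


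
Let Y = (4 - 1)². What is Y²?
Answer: 81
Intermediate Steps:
Y = 9 (Y = 3² = 9)
Y² = 9² = 81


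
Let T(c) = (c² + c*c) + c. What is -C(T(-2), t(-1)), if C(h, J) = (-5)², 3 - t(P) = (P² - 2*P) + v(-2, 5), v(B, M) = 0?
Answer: -25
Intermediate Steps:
t(P) = 3 - P² + 2*P (t(P) = 3 - ((P² - 2*P) + 0) = 3 - (P² - 2*P) = 3 + (-P² + 2*P) = 3 - P² + 2*P)
T(c) = c + 2*c² (T(c) = (c² + c²) + c = 2*c² + c = c + 2*c²)
C(h, J) = 25
-C(T(-2), t(-1)) = -1*25 = -25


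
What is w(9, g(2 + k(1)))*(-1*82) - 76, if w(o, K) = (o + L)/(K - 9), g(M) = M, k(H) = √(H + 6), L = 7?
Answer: 428/3 + 656*√7/21 ≈ 225.31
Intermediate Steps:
k(H) = √(6 + H)
w(o, K) = (7 + o)/(-9 + K) (w(o, K) = (o + 7)/(K - 9) = (7 + o)/(-9 + K))
w(9, g(2 + k(1)))*(-1*82) - 76 = ((7 + 9)/(-9 + (2 + √(6 + 1))))*(-1*82) - 76 = (16/(-9 + (2 + √7)))*(-82) - 76 = (16/(-7 + √7))*(-82) - 76 = -1312/(-7 + √7) - 76 = -76 - 1312/(-7 + √7)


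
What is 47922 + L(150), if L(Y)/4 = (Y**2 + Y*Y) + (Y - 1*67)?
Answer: 228254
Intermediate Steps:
L(Y) = -268 + 4*Y + 8*Y**2 (L(Y) = 4*((Y**2 + Y*Y) + (Y - 1*67)) = 4*((Y**2 + Y**2) + (Y - 67)) = 4*(2*Y**2 + (-67 + Y)) = 4*(-67 + Y + 2*Y**2) = -268 + 4*Y + 8*Y**2)
47922 + L(150) = 47922 + (-268 + 4*150 + 8*150**2) = 47922 + (-268 + 600 + 8*22500) = 47922 + (-268 + 600 + 180000) = 47922 + 180332 = 228254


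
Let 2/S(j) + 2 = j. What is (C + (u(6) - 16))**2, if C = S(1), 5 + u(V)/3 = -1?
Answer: 1296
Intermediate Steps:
S(j) = 2/(-2 + j)
u(V) = -18 (u(V) = -15 + 3*(-1) = -15 - 3 = -18)
C = -2 (C = 2/(-2 + 1) = 2/(-1) = 2*(-1) = -2)
(C + (u(6) - 16))**2 = (-2 + (-18 - 16))**2 = (-2 - 34)**2 = (-36)**2 = 1296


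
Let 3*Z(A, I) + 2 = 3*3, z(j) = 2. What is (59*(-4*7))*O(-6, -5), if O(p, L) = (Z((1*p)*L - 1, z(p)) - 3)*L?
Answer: -16520/3 ≈ -5506.7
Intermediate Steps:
Z(A, I) = 7/3 (Z(A, I) = -2/3 + (3*3)/3 = -2/3 + (1/3)*9 = -2/3 + 3 = 7/3)
O(p, L) = -2*L/3 (O(p, L) = (7/3 - 3)*L = -2*L/3)
(59*(-4*7))*O(-6, -5) = (59*(-4*7))*(-2/3*(-5)) = (59*(-28))*(10/3) = -1652*10/3 = -16520/3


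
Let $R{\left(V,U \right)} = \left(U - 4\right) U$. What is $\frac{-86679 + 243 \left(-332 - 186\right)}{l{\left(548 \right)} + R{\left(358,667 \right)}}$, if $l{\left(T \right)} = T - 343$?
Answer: $- \frac{212553}{442426} \approx -0.48043$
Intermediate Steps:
$l{\left(T \right)} = -343 + T$
$R{\left(V,U \right)} = U \left(-4 + U\right)$ ($R{\left(V,U \right)} = \left(-4 + U\right) U = U \left(-4 + U\right)$)
$\frac{-86679 + 243 \left(-332 - 186\right)}{l{\left(548 \right)} + R{\left(358,667 \right)}} = \frac{-86679 + 243 \left(-332 - 186\right)}{\left(-343 + 548\right) + 667 \left(-4 + 667\right)} = \frac{-86679 + 243 \left(-518\right)}{205 + 667 \cdot 663} = \frac{-86679 - 125874}{205 + 442221} = - \frac{212553}{442426}$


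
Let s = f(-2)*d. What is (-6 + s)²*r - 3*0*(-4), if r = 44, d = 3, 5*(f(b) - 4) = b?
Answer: 25344/25 ≈ 1013.8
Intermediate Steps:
f(b) = 4 + b/5
s = 54/5 (s = (4 + (⅕)*(-2))*3 = (4 - ⅖)*3 = (18/5)*3 = 54/5 ≈ 10.800)
(-6 + s)²*r - 3*0*(-4) = (-6 + 54/5)²*44 - 3*0*(-4) = (24/5)²*44 + 0*(-4) = (576/25)*44 + 0 = 25344/25 + 0 = 25344/25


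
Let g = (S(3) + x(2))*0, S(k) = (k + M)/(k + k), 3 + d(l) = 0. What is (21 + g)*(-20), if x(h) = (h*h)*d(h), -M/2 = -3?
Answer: -420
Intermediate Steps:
M = 6 (M = -2*(-3) = 6)
d(l) = -3 (d(l) = -3 + 0 = -3)
S(k) = (6 + k)/(2*k) (S(k) = (k + 6)/(k + k) = (6 + k)/((2*k)) = (6 + k)*(1/(2*k)) = (6 + k)/(2*k))
x(h) = -3*h² (x(h) = (h*h)*(-3) = h²*(-3) = -3*h²)
g = 0 (g = ((½)*(6 + 3)/3 - 3*2²)*0 = ((½)*(⅓)*9 - 3*4)*0 = (3/2 - 12)*0 = -21/2*0 = 0)
(21 + g)*(-20) = (21 + 0)*(-20) = 21*(-20) = -420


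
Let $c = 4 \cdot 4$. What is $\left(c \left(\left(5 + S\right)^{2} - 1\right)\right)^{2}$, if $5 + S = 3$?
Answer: $16384$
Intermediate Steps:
$S = -2$ ($S = -5 + 3 = -2$)
$c = 16$
$\left(c \left(\left(5 + S\right)^{2} - 1\right)\right)^{2} = \left(16 \left(\left(5 - 2\right)^{2} - 1\right)\right)^{2} = \left(16 \left(3^{2} - 1\right)\right)^{2} = \left(16 \left(9 - 1\right)\right)^{2} = \left(16 \cdot 8\right)^{2} = 128^{2} = 16384$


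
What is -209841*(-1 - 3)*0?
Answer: 0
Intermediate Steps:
-209841*(-1 - 3)*0 = -(-839364)*0 = -209841*0 = 0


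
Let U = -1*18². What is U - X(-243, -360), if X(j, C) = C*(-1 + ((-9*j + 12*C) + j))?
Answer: -856044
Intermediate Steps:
U = -324 (U = -1*324 = -324)
X(j, C) = C*(-1 - 8*j + 12*C) (X(j, C) = C*(-1 + (-8*j + 12*C)) = C*(-1 - 8*j + 12*C))
U - X(-243, -360) = -324 - (-360)*(-1 - 8*(-243) + 12*(-360)) = -324 - (-360)*(-1 + 1944 - 4320) = -324 - (-360)*(-2377) = -324 - 1*855720 = -324 - 855720 = -856044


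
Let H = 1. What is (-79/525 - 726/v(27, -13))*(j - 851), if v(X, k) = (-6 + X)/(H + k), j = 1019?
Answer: 1741768/25 ≈ 69671.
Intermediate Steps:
v(X, k) = (-6 + X)/(1 + k)
(-79/525 - 726/v(27, -13))*(j - 851) = (-79/525 - 726*(1 - 13)/(-6 + 27))*(1019 - 851) = (-79*1/525 - 726/(21/(-12)))*168 = (-79/525 - 726/((-1/12*21)))*168 = (-79/525 - 726/(-7/4))*168 = (-79/525 - 726*(-4/7))*168 = (-79/525 + 2904/7)*168 = (31103/75)*168 = 1741768/25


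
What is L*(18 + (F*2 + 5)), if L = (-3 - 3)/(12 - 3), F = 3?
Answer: -58/3 ≈ -19.333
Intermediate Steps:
L = -⅔ (L = -6/9 = -6*⅑ = -⅔ ≈ -0.66667)
L*(18 + (F*2 + 5)) = -2*(18 + (3*2 + 5))/3 = -2*(18 + (6 + 5))/3 = -2*(18 + 11)/3 = -⅔*29 = -58/3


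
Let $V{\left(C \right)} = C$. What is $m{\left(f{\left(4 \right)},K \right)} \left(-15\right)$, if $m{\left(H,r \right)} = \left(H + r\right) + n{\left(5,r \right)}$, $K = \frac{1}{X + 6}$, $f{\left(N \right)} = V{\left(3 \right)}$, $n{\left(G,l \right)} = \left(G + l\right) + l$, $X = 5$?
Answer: $- \frac{1365}{11} \approx -124.09$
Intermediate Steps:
$n{\left(G,l \right)} = G + 2 l$
$f{\left(N \right)} = 3$
$K = \frac{1}{11}$ ($K = \frac{1}{5 + 6} = \frac{1}{11} \approx 0.090909$)
$m{\left(H,r \right)} = 5 + H + 3 r$ ($m{\left(H,r \right)} = \left(H + r\right) + \left(5 + 2 r\right) = 5 + H + 3 r$)
$m{\left(f{\left(4 \right)},K \right)} \left(-15\right) = \left(5 + 3 + 3 \cdot \frac{1}{11}\right) \left(-15\right) = \left(5 + 3 + \frac{3}{11}\right) \left(-15\right) = \frac{91}{11} \left(-15\right) = - \frac{1365}{11}$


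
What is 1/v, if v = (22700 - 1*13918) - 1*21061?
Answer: -1/12279 ≈ -8.1440e-5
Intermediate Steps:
v = -12279 (v = (22700 - 13918) - 21061 = 8782 - 21061 = -12279)
1/v = 1/(-12279) = -1/12279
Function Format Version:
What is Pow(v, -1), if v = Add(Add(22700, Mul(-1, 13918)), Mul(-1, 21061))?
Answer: Rational(-1, 12279) ≈ -8.1440e-5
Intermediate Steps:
v = -12279 (v = Add(Add(22700, -13918), -21061) = Add(8782, -21061) = -12279)
Pow(v, -1) = Pow(-12279, -1) = Rational(-1, 12279)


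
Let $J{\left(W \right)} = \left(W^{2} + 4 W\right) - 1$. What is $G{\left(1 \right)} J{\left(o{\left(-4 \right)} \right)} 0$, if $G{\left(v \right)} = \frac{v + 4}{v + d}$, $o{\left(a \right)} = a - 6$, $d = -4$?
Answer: $0$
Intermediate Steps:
$o{\left(a \right)} = -6 + a$ ($o{\left(a \right)} = a - 6 = -6 + a$)
$G{\left(v \right)} = \frac{4 + v}{-4 + v}$ ($G{\left(v \right)} = \frac{v + 4}{v - 4} = \frac{4 + v}{-4 + v}$)
$J{\left(W \right)} = -1 + W^{2} + 4 W$
$G{\left(1 \right)} J{\left(o{\left(-4 \right)} \right)} 0 = \frac{4 + 1}{-4 + 1} \left(-1 + \left(-6 - 4\right)^{2} + 4 \left(-6 - 4\right)\right) 0 = \frac{1}{-3} \cdot 5 \left(-1 + \left(-10\right)^{2} + 4 \left(-10\right)\right) 0 = \left(- \frac{1}{3}\right) 5 \left(-1 + 100 - 40\right) 0 = \left(- \frac{5}{3}\right) 59 \cdot 0 = \left(- \frac{295}{3}\right) 0 = 0$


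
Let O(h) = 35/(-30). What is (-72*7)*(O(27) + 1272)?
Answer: -640500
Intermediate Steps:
O(h) = -7/6 (O(h) = 35*(-1/30) = -7/6)
(-72*7)*(O(27) + 1272) = (-72*7)*(-7/6 + 1272) = -504*7625/6 = -640500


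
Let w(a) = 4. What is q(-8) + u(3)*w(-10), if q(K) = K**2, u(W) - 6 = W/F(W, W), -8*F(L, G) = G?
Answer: 56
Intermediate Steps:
F(L, G) = -G/8
u(W) = -2 (u(W) = 6 + W/((-W/8)) = 6 + W*(-8/W) = 6 - 8 = -2)
q(-8) + u(3)*w(-10) = (-8)**2 - 2*4 = 64 - 8 = 56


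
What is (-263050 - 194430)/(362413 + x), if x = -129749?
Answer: -57185/29083 ≈ -1.9663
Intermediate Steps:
(-263050 - 194430)/(362413 + x) = (-263050 - 194430)/(362413 - 129749) = -457480/232664 = -457480*1/232664 = -57185/29083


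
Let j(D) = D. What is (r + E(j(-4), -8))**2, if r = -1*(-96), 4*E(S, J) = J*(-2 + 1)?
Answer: 9604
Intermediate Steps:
E(S, J) = -J/4 (E(S, J) = (J*(-2 + 1))/4 = (J*(-1))/4 = (-J)/4 = -J/4)
r = 96
(r + E(j(-4), -8))**2 = (96 - 1/4*(-8))**2 = (96 + 2)**2 = 98**2 = 9604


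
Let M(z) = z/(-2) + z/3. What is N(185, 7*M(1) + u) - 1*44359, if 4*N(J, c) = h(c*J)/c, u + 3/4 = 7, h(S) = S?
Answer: -177251/4 ≈ -44313.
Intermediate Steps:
u = 25/4 (u = -¾ + 7 = 25/4 ≈ 6.2500)
M(z) = -z/6 (M(z) = z*(-½) + z*(⅓) = -z/2 + z/3 = -z/6)
N(J, c) = J/4 (N(J, c) = ((c*J)/c)/4 = ((J*c)/c)/4 = J/4)
N(185, 7*M(1) + u) - 1*44359 = (¼)*185 - 1*44359 = 185/4 - 44359 = -177251/4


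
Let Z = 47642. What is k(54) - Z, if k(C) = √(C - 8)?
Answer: -47642 + √46 ≈ -47635.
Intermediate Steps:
k(C) = √(-8 + C)
k(54) - Z = √(-8 + 54) - 1*47642 = √46 - 47642 = -47642 + √46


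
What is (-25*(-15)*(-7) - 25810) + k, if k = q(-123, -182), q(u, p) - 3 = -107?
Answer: -28539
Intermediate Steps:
q(u, p) = -104 (q(u, p) = 3 - 107 = -104)
k = -104
(-25*(-15)*(-7) - 25810) + k = (-25*(-15)*(-7) - 25810) - 104 = (375*(-7) - 25810) - 104 = (-2625 - 25810) - 104 = -28435 - 104 = -28539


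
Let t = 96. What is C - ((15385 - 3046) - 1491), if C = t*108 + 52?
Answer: -428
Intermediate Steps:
C = 10420 (C = 96*108 + 52 = 10368 + 52 = 10420)
C - ((15385 - 3046) - 1491) = 10420 - ((15385 - 3046) - 1491) = 10420 - (12339 - 1491) = 10420 - 1*10848 = 10420 - 10848 = -428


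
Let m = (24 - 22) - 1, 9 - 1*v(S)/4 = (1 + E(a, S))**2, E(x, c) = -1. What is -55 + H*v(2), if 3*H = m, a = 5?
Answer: -43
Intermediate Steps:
v(S) = 36 (v(S) = 36 - 4*(1 - 1)**2 = 36 - 4*0**2 = 36 - 4*0 = 36 + 0 = 36)
m = 1 (m = 2 - 1 = 1)
H = 1/3 (H = (1/3)*1 = 1/3 ≈ 0.33333)
-55 + H*v(2) = -55 + (1/3)*36 = -55 + 12 = -43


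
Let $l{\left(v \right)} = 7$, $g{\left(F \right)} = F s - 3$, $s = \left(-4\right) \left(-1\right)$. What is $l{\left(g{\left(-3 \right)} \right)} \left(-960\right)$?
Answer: $-6720$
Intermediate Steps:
$s = 4$
$g{\left(F \right)} = -3 + 4 F$ ($g{\left(F \right)} = F 4 - 3 = 4 F - 3 = -3 + 4 F$)
$l{\left(g{\left(-3 \right)} \right)} \left(-960\right) = 7 \left(-960\right) = -6720$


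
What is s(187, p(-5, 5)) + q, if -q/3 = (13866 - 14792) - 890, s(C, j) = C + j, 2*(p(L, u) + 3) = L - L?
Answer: 5632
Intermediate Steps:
p(L, u) = -3 (p(L, u) = -3 + (L - L)/2 = -3 + (½)*0 = -3 + 0 = -3)
q = 5448 (q = -3*((13866 - 14792) - 890) = -3*(-926 - 890) = -3*(-1816) = 5448)
s(187, p(-5, 5)) + q = (187 - 3) + 5448 = 184 + 5448 = 5632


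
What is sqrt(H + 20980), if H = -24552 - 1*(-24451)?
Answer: sqrt(20879) ≈ 144.50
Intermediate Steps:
H = -101 (H = -24552 + 24451 = -101)
sqrt(H + 20980) = sqrt(-101 + 20980) = sqrt(20879)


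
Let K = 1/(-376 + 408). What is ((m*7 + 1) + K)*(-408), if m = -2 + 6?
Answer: -47379/4 ≈ -11845.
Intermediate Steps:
m = 4
K = 1/32 ≈ 0.031250
((m*7 + 1) + K)*(-408) = ((4*7 + 1) + 1/32)*(-408) = ((28 + 1) + 1/32)*(-408) = (29 + 1/32)*(-408) = (929/32)*(-408) = -47379/4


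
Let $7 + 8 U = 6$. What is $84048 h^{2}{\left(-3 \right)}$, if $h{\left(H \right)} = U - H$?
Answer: $\frac{2778837}{4} \approx 6.9471 \cdot 10^{5}$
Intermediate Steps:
$U = - \frac{1}{8}$ ($U = - \frac{7}{8} + \frac{1}{8} \cdot 6 = - \frac{7}{8} + \frac{3}{4} = - \frac{1}{8} \approx -0.125$)
$h{\left(H \right)} = - \frac{1}{8} - H$
$84048 h^{2}{\left(-3 \right)} = 84048 \left(- \frac{1}{8} - -3\right)^{2} = 84048 \left(- \frac{1}{8} + 3\right)^{2} = 84048 \left(\frac{23}{8}\right)^{2} = 84048 \cdot \frac{529}{64} = \frac{2778837}{4}$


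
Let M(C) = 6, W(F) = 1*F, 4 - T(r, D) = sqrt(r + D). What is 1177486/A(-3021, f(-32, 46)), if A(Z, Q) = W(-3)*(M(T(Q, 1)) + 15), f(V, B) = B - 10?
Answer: -1177486/63 ≈ -18690.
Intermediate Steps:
f(V, B) = -10 + B
T(r, D) = 4 - sqrt(D + r) (T(r, D) = 4 - sqrt(r + D) = 4 - sqrt(D + r))
W(F) = F
A(Z, Q) = -63 (A(Z, Q) = -3*(6 + 15) = -3*21 = -63)
1177486/A(-3021, f(-32, 46)) = 1177486/(-63) = 1177486*(-1/63) = -1177486/63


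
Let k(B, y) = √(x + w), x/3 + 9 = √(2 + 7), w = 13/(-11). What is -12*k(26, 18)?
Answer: -12*I*√2321/11 ≈ -52.556*I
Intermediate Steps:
w = -13/11 (w = 13*(-1/11) = -13/11 ≈ -1.1818)
x = -18 (x = -27 + 3*√(2 + 7) = -27 + 3*√9 = -27 + 3*3 = -27 + 9 = -18)
k(B, y) = I*√2321/11 (k(B, y) = √(-18 - 13/11) = √(-211/11) = I*√2321/11)
-12*k(26, 18) = -12*I*√2321/11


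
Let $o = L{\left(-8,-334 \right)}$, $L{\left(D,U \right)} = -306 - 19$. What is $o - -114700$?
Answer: $114375$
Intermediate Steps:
$L{\left(D,U \right)} = -325$
$o = -325$
$o - -114700 = -325 - -114700 = -325 + 114700 = 114375$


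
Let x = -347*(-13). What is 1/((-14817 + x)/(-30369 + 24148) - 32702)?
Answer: -6221/203428836 ≈ -3.0581e-5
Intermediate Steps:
x = 4511
1/((-14817 + x)/(-30369 + 24148) - 32702) = 1/((-14817 + 4511)/(-30369 + 24148) - 32702) = 1/(-10306/(-6221) - 32702) = 1/(-10306*(-1/6221) - 32702) = 1/(10306/6221 - 32702) = 1/(-203428836/6221) = -6221/203428836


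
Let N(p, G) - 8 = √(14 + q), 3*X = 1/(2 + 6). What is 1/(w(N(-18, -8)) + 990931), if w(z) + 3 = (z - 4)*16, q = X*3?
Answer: 61937/61379071278 - √226/245516285112 ≈ 1.0090e-6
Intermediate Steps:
X = 1/24 (X = 1/(3*(2 + 6)) = (⅓)/8 = (⅓)*(⅛) = 1/24 ≈ 0.041667)
q = ⅛ (q = (1/24)*3 = ⅛ ≈ 0.12500)
N(p, G) = 8 + √226/4 (N(p, G) = 8 + √(14 + ⅛) = 8 + √(113/8) = 8 + √226/4)
w(z) = -67 + 16*z (w(z) = -3 + (z - 4)*16 = -3 + (-4 + z)*16 = -3 + (-64 + 16*z) = -67 + 16*z)
1/(w(N(-18, -8)) + 990931) = 1/((-67 + 16*(8 + √226/4)) + 990931) = 1/((-67 + (128 + 4*√226)) + 990931) = 1/((61 + 4*√226) + 990931) = 1/(990992 + 4*√226)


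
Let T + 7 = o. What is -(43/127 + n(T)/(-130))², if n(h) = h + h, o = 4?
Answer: -10086976/68145025 ≈ -0.14802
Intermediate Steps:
T = -3 (T = -7 + 4 = -3)
n(h) = 2*h
-(43/127 + n(T)/(-130))² = -(43/127 + (2*(-3))/(-130))² = -(43*(1/127) - 6*(-1/130))² = -(43/127 + 3/65)² = -(3176/8255)² = -1*10086976/68145025 = -10086976/68145025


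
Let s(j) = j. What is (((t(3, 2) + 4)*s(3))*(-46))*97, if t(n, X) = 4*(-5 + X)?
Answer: 107088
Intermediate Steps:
t(n, X) = -20 + 4*X
(((t(3, 2) + 4)*s(3))*(-46))*97 = ((((-20 + 4*2) + 4)*3)*(-46))*97 = ((((-20 + 8) + 4)*3)*(-46))*97 = (((-12 + 4)*3)*(-46))*97 = (-8*3*(-46))*97 = -24*(-46)*97 = 1104*97 = 107088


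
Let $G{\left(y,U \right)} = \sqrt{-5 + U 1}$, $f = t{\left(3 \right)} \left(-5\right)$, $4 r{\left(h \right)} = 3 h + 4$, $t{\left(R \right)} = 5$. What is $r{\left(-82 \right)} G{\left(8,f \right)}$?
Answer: $- \frac{121 i \sqrt{30}}{2} \approx - 331.37 i$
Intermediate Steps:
$r{\left(h \right)} = 1 + \frac{3 h}{4}$ ($r{\left(h \right)} = \frac{3 h + 4}{4} = \frac{4 + 3 h}{4} = 1 + \frac{3 h}{4}$)
$f = -25$ ($f = 5 \left(-5\right) = -25$)
$G{\left(y,U \right)} = \sqrt{-5 + U}$
$r{\left(-82 \right)} G{\left(8,f \right)} = \left(1 + \frac{3}{4} \left(-82\right)\right) \sqrt{-5 - 25} = \left(1 - \frac{123}{2}\right) \sqrt{-30} = - \frac{121 i \sqrt{30}}{2}$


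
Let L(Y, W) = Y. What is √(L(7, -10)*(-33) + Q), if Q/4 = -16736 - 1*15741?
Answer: I*√130139 ≈ 360.75*I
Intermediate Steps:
Q = -129908 (Q = 4*(-16736 - 1*15741) = 4*(-16736 - 15741) = 4*(-32477) = -129908)
√(L(7, -10)*(-33) + Q) = √(7*(-33) - 129908) = √(-231 - 129908) = √(-130139) = I*√130139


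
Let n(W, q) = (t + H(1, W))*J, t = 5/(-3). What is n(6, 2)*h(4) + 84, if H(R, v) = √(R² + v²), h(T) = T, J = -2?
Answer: 292/3 - 8*√37 ≈ 48.671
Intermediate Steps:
t = -5/3 (t = 5*(-⅓) = -5/3 ≈ -1.6667)
n(W, q) = 10/3 - 2*√(1 + W²) (n(W, q) = (-5/3 + √(1² + W²))*(-2) = (-5/3 + √(1 + W²))*(-2) = 10/3 - 2*√(1 + W²))
n(6, 2)*h(4) + 84 = (10/3 - 2*√(1 + 6²))*4 + 84 = (10/3 - 2*√(1 + 36))*4 + 84 = (10/3 - 2*√37)*4 + 84 = (40/3 - 8*√37) + 84 = 292/3 - 8*√37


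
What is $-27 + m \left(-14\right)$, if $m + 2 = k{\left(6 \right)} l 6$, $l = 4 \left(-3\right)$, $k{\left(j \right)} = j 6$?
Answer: $36289$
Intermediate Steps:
$k{\left(j \right)} = 6 j$
$l = -12$
$m = -2594$ ($m = -2 + 6 \cdot 6 \left(-12\right) 6 = -2 + 36 \left(-12\right) 6 = -2 - 2592 = -2594$)
$-27 + m \left(-14\right) = -27 - -36316 = -27 + 36316 = 36289$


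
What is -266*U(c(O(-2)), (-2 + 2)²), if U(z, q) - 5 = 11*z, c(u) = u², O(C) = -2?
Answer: -13034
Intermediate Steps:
U(z, q) = 5 + 11*z
-266*U(c(O(-2)), (-2 + 2)²) = -266*(5 + 11*(-2)²) = -266*(5 + 11*4) = -266*(5 + 44) = -266*49 = -13034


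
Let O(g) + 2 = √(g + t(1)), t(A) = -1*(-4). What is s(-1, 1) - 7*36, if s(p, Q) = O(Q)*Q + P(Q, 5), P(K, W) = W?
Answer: -249 + √5 ≈ -246.76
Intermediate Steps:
t(A) = 4
O(g) = -2 + √(4 + g) (O(g) = -2 + √(g + 4) = -2 + √(4 + g))
s(p, Q) = 5 + Q*(-2 + √(4 + Q)) (s(p, Q) = (-2 + √(4 + Q))*Q + 5 = Q*(-2 + √(4 + Q)) + 5 = 5 + Q*(-2 + √(4 + Q)))
s(-1, 1) - 7*36 = (5 + 1*(-2 + √(4 + 1))) - 7*36 = (5 + 1*(-2 + √5)) - 252 = (5 + (-2 + √5)) - 252 = (3 + √5) - 252 = -249 + √5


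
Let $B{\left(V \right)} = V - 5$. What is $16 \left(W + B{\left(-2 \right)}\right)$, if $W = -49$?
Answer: $-896$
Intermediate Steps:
$B{\left(V \right)} = -5 + V$
$16 \left(W + B{\left(-2 \right)}\right) = 16 \left(-49 - 7\right) = 16 \left(-56\right) = -896$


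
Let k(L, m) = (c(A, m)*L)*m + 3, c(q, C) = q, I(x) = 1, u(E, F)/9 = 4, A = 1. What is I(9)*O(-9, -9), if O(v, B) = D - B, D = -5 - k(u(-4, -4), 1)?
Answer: -35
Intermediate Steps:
u(E, F) = 36 (u(E, F) = 9*4 = 36)
k(L, m) = 3 + L*m (k(L, m) = (1*L)*m + 3 = L*m + 3 = 3 + L*m)
D = -44 (D = -5 - (3 + 36*1) = -5 - (3 + 36) = -5 - 1*39 = -5 - 39 = -44)
O(v, B) = -44 - B
I(9)*O(-9, -9) = 1*(-44 - 1*(-9)) = 1*(-44 + 9) = 1*(-35) = -35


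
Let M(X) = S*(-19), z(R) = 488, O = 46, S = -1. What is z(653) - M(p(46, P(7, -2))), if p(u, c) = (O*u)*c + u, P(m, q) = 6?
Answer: 469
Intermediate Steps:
p(u, c) = u + 46*c*u (p(u, c) = (46*u)*c + u = 46*c*u + u = u + 46*c*u)
M(X) = 19 (M(X) = -1*(-19) = 19)
z(653) - M(p(46, P(7, -2))) = 488 - 1*19 = 488 - 19 = 469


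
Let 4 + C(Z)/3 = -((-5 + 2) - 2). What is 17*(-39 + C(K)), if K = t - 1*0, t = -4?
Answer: -612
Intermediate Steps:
K = -4 (K = -4 - 1*0 = -4 + 0 = -4)
C(Z) = 3 (C(Z) = -12 + 3*(-((-5 + 2) - 2)) = -12 + 3*(-(-3 - 2)) = -12 + 3*(-1*(-5)) = -12 + 3*5 = -12 + 15 = 3)
17*(-39 + C(K)) = 17*(-39 + 3) = 17*(-36) = -612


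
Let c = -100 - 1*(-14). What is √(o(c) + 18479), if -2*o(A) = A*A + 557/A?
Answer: √109344227/86 ≈ 121.59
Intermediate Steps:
c = -86 (c = -100 + 14 = -86)
o(A) = -557/(2*A) - A²/2 (o(A) = -(A*A + 557/A)/2 = -(A² + 557/A)/2 = -557/(2*A) - A²/2)
√(o(c) + 18479) = √((½)*(-557 - 1*(-86)³)/(-86) + 18479) = √((½)*(-1/86)*(-557 - 1*(-636056)) + 18479) = √((½)*(-1/86)*(-557 + 636056) + 18479) = √((½)*(-1/86)*635499 + 18479) = √(-635499/172 + 18479) = √(2542889/172) = √109344227/86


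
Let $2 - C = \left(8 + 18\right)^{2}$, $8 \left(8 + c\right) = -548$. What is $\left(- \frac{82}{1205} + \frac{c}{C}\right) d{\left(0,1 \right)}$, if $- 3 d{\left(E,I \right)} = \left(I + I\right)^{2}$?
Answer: $- \frac{73829}{1218255} \approx -0.060602$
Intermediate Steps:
$c = - \frac{153}{2}$ ($c = -8 + \frac{1}{8} \left(-548\right) = -8 - \frac{137}{2} = - \frac{153}{2} \approx -76.5$)
$C = -674$ ($C = 2 - \left(8 + 18\right)^{2} = 2 - 26^{2} = 2 - 676 = -674$)
$d{\left(E,I \right)} = - \frac{4 I^{2}}{3}$ ($d{\left(E,I \right)} = - \frac{\left(I + I\right)^{2}}{3} = - \frac{\left(2 I\right)^{2}}{3} = - \frac{4 I^{2}}{3}$)
$\left(- \frac{82}{1205} + \frac{c}{C}\right) d{\left(0,1 \right)} = \left(- \frac{82}{1205} - \frac{153}{2 \left(-674\right)}\right) \left(- \frac{4 \cdot 1^{2}}{3}\right) = \left(\left(-82\right) \frac{1}{1205} - - \frac{153}{1348}\right) \left(\left(- \frac{4}{3}\right) 1\right) = \left(- \frac{82}{1205} + \frac{153}{1348}\right) \left(- \frac{4}{3}\right) = \frac{73829}{1624340} \left(- \frac{4}{3}\right) = - \frac{73829}{1218255}$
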